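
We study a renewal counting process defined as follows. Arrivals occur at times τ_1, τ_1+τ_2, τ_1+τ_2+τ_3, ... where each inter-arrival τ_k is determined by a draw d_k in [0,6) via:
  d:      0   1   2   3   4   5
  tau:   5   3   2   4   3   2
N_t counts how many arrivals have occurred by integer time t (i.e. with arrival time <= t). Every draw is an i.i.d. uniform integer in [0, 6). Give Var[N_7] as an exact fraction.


Inter-arrival values over d=0..5: [5, 3, 2, 4, 3, 2]
Each d has probability 1/6, so the pmf of τ is: f(2) = 1/3, f(3) = 1/3, f(4) = 1/6, f(5) = 1/6
Let p_n(j) = P(N_n = j), with p_0 = [1]. Condition on τ_1: p_n(0) = P(τ > n), and for j >= 1, p_n(j) = Σ_{k<=n} f(k)·p_{n−k}(j−1)
p_1 = [1]  (j = 0)
p_2 = [2/3, 1/3]  (j = 0..1)
p_3 = [1/3, 2/3]  (j = 0..1)
p_4 = [1/6, 13/18, 1/9]  (j = 0..2)
p_5 = [0, 2/3, 1/3]  (j = 0..2)
p_6 = [0, 4/9, 14/27, 1/27]  (j = 0..3)
p_7 = [0, 2/9, 17/27, 4/27]  (j = 0..3)
E[N_7] = Σ j·p_7(j) = 52/27;  E[N_7²] = Σ j²·p_7(j) = 110/27
Var[N_7] = 110/27 − (52/27)² = 266/729

266/729


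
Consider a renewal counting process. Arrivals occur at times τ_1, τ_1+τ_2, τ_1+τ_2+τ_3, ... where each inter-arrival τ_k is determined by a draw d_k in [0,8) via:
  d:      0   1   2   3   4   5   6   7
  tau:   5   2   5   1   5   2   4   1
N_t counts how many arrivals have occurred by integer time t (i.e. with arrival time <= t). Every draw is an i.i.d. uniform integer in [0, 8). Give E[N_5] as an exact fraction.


Inter-arrival values over d=0..7: [5, 2, 5, 1, 5, 2, 4, 1]
Each d has probability 1/8, so the pmf of τ is: f(1) = 1/4, f(2) = 1/4, f(4) = 1/8, f(5) = 3/8
Renewal equation for m(n) = E[N_n]: condition on τ_1 = k (if k <= n, one arrival plus a fresh copy on the remaining n−k steps): m(n) = F(n) + Σ_{k<=n} f(k)·m(n−k), where F(n) = P(τ <= n) and m(0) = 0
m(1) = F(1) = 1/4
m(2) = F(2) + f(1)·m(1) = 1/2 + 1/4·1/4 = 9/16
m(3) = F(3) + f(1)·m(2) + f(2)·m(1) = 1/2 + 1/4·9/16 + 1/4·1/4 = 45/64
m(4) = F(4) + f(1)·m(3) + f(2)·m(2) = 5/8 + 1/4·45/64 + 1/4·9/16 = 241/256
m(5) = F(5) + f(1)·m(4) + f(2)·m(3) + f(4)·m(1) = 1 + 1/4·241/256 + 1/4·45/64 + 1/8·1/4 = 1477/1024
E[N_5] = m(5) = 1477/1024

1477/1024


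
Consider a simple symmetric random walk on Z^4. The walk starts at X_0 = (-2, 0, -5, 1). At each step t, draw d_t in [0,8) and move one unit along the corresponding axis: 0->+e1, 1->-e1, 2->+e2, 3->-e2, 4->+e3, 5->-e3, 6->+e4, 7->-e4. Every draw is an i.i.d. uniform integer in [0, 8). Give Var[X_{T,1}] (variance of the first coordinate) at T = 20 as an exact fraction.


Outcome values over d=0..7: [1, -1, 0, 0, 0, 0, 0, 0]
Σy = 0, Σy² = 2, M = 8
μ = 0/8 = 0,  σ² = 2/8 − (0)² = 1/4
Independent increments: Var[X_20] = 20·σ² = 20·(1/4) = 5

5


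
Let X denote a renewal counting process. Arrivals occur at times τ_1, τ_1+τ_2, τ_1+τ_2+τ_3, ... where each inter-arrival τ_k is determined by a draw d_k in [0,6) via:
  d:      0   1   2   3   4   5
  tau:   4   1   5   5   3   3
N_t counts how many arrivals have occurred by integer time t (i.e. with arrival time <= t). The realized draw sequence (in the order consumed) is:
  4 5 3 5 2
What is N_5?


1

draw d_1=4: τ_1=3, arrival time A_1=3
draw d_2=5: τ_2=3, arrival time A_2=6
draw d_3=3: τ_3=5, arrival time A_3=11
draw d_4=5: τ_4=3, arrival time A_4=14
draw d_5=2: τ_5=5, arrival time A_5=19
N_t over t=0..5: 0:0 1:0 2:0 3:1 4:1 5:1


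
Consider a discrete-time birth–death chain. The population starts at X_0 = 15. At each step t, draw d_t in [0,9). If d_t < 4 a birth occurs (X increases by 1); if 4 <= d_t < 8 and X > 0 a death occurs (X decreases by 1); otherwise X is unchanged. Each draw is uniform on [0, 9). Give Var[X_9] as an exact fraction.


X can drop by at most 1 per step and X_0 = 15 > T = 9, so X_t >= 15 − t >= 6 > 0 for every t <= 9: the floor at 0 (the 'and X > 0' condition) never binds. Hence X_9 = X_0 + Σ_{t<9} Y_t with i.i.d. increments Y_t = y(d_t) ∈ {+1, −1, 0}.
Outcome values over d=0..8: [1, 1, 1, 1, -1, -1, -1, -1, 0]
Σy = 0, Σy² = 8, M = 9
μ = 0/9 = 0,  σ² = 8/9 − (0)² = 8/9
Independent increments: Var[X_9] = 9·σ² = 9·(8/9) = 8

8


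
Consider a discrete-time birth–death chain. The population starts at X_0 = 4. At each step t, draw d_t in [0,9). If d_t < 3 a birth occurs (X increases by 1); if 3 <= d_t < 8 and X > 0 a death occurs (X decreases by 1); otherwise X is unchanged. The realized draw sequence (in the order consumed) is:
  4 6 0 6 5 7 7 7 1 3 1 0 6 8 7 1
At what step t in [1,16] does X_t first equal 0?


6

t=0: X=4, d=4 → death, X_1=3
t=1: X=3, d=6 → death, X_2=2
t=2: X=2, d=0 → birth, X_3=3
t=3: X=3, d=6 → death, X_4=2
t=4: X=2, d=5 → death, X_5=1
t=5: X=1, d=7 → death, X_6=0
t=6: X=0, d=7 → hold, X_7=0
t=7: X=0, d=7 → hold, X_8=0
t=8: X=0, d=1 → birth, X_9=1
t=9: X=1, d=3 → death, X_10=0
t=10: X=0, d=1 → birth, X_11=1
t=11: X=1, d=0 → birth, X_12=2
t=12: X=2, d=6 → death, X_13=1
t=13: X=1, d=8 → hold, X_14=1
t=14: X=1, d=7 → death, X_15=0
t=15: X=0, d=1 → birth, X_16=1


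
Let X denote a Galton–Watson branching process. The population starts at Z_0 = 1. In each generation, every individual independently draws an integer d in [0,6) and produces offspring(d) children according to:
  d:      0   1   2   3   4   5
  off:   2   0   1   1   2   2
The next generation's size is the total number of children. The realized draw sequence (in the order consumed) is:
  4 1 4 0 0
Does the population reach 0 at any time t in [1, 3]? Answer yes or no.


no

gen 0: Z_0=1, draws=[4], offspring=[2], Z_1=2
gen 1: Z_1=2, draws=[1, 4], offspring=[0, 2], Z_2=2
gen 2: Z_2=2, draws=[0, 0], offspring=[2, 2], Z_3=4


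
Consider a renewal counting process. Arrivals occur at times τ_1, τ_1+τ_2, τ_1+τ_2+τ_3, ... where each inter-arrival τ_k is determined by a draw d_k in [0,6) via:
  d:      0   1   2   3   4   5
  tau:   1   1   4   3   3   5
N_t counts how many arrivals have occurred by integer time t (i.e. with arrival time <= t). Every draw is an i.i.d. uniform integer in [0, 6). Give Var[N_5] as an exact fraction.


Inter-arrival values over d=0..5: [1, 1, 4, 3, 3, 5]
Each d has probability 1/6, so the pmf of τ is: f(1) = 1/3, f(3) = 1/3, f(4) = 1/6, f(5) = 1/6
Let p_n(j) = P(N_n = j), with p_0 = [1]. Condition on τ_1: p_n(0) = P(τ > n), and for j >= 1, p_n(j) = Σ_{k<=n} f(k)·p_{n−k}(j−1)
p_1 = [2/3, 1/3]  (j = 0..1)
p_2 = [2/3, 2/9, 1/9]  (j = 0..2)
p_3 = [1/3, 5/9, 2/27, 1/27]  (j = 0..3)
p_4 = [1/6, 1/2, 8/27, 2/81, 1/81]  (j = 0..4)
p_5 = [0, 5/9, 8/27, 11/81, 2/243, 1/243]  (j = 0..5)
E[N_5] = Σ j·p_5(j) = 391/243;  E[N_5²] = Σ j²·p_5(j) = 259/81
Var[N_5] = 259/81 − (391/243)² = 35930/59049

35930/59049


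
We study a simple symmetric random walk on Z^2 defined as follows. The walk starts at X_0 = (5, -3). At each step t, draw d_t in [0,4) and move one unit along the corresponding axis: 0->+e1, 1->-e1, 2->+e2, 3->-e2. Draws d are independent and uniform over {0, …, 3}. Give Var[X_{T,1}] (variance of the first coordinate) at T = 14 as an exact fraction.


Outcome values over d=0..3: [1, -1, 0, 0]
Σy = 0, Σy² = 2, M = 4
μ = 0/4 = 0,  σ² = 2/4 − (0)² = 1/2
Independent increments: Var[X_14] = 14·σ² = 14·(1/2) = 7

7


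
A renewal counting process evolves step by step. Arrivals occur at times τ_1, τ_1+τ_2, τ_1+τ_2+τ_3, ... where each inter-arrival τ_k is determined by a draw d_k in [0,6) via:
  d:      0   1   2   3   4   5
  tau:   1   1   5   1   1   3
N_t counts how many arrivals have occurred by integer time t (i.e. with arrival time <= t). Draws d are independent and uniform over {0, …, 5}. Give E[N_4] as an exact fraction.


323/162

Inter-arrival values over d=0..5: [1, 1, 5, 1, 1, 3]
Each d has probability 1/6, so the pmf of τ is: f(1) = 2/3, f(3) = 1/6, f(5) = 1/6
Renewal equation for m(n) = E[N_n]: condition on τ_1 = k (if k <= n, one arrival plus a fresh copy on the remaining n−k steps): m(n) = F(n) + Σ_{k<=n} f(k)·m(n−k), where F(n) = P(τ <= n) and m(0) = 0
m(1) = F(1) = 2/3
m(2) = F(2) + f(1)·m(1) = 2/3 + 2/3·2/3 = 10/9
m(3) = F(3) + f(1)·m(2) = 5/6 + 2/3·10/9 = 85/54
m(4) = F(4) + f(1)·m(3) + f(3)·m(1) = 5/6 + 2/3·85/54 + 1/6·2/3 = 323/162
E[N_4] = m(4) = 323/162


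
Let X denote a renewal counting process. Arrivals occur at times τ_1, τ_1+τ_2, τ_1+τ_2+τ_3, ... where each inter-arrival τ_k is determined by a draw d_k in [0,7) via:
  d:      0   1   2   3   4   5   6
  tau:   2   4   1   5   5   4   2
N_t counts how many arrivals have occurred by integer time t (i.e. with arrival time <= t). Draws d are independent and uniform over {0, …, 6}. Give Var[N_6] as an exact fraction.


6737856614/13841287201

Inter-arrival values over d=0..6: [2, 4, 1, 5, 5, 4, 2]
Each d has probability 1/7, so the pmf of τ is: f(1) = 1/7, f(2) = 2/7, f(4) = 2/7, f(5) = 2/7
Let p_n(j) = P(N_n = j), with p_0 = [1]. Condition on τ_1: p_n(0) = P(τ > n), and for j >= 1, p_n(j) = Σ_{k<=n} f(k)·p_{n−k}(j−1)
p_1 = [6/7, 1/7]  (j = 0..1)
p_2 = [4/7, 20/49, 1/49]  (j = 0..2)
p_3 = [4/7, 16/49, 34/343, 1/343]  (j = 0..3)
p_4 = [2/7, 26/49, 8/49, 48/2401, 1/2401]  (j = 0..4)
p_5 = [0, 36/49, 72/343, 124/2401, 62/16807, 1/16807]  (j = 0..5)
p_6 = [0, 24/49, 142/343, 198/2401, 220/16807, 76/117649, 1/117649]  (j = 0..6)
E[N_6] = Σ j·p_6(j) = 190688/117649;  E[N_6²] = Σ j²·p_6(j) = 366342/117649
Var[N_6] = 366342/117649 − (190688/117649)² = 6737856614/13841287201


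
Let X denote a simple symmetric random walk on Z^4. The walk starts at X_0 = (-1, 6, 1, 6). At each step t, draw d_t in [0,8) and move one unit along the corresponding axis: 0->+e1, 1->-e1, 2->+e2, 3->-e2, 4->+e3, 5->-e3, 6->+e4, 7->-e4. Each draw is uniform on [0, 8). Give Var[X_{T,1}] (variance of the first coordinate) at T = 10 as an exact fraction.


5/2

Outcome values over d=0..7: [1, -1, 0, 0, 0, 0, 0, 0]
Σy = 0, Σy² = 2, M = 8
μ = 0/8 = 0,  σ² = 2/8 − (0)² = 1/4
Independent increments: Var[X_10] = 10·σ² = 10·(1/4) = 5/2


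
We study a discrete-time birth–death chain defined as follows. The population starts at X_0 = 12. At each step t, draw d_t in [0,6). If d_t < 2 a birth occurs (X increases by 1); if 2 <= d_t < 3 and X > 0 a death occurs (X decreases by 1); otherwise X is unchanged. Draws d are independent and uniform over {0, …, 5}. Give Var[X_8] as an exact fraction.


X can drop by at most 1 per step and X_0 = 12 > T = 8, so X_t >= 12 − t >= 4 > 0 for every t <= 8: the floor at 0 (the 'and X > 0' condition) never binds. Hence X_8 = X_0 + Σ_{t<8} Y_t with i.i.d. increments Y_t = y(d_t) ∈ {+1, −1, 0}.
Outcome values over d=0..5: [1, 1, -1, 0, 0, 0]
Σy = 1, Σy² = 3, M = 6
μ = 1/6 = 1/6,  σ² = 3/6 − (1/6)² = 17/36
Independent increments: Var[X_8] = 8·σ² = 8·(17/36) = 34/9

34/9


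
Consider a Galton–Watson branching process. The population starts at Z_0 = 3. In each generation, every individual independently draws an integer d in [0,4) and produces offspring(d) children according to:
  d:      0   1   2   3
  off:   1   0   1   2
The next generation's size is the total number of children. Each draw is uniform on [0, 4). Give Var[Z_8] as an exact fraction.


12

Outcome values over d=0..3: [1, 0, 1, 2]
Σy = 4, Σy² = 6, M = 4
μ = 4/4 = 1,  σ² = 6/4 − (1)² = 1/2
V_0 = 0, E_0 = 3
V_1 = 1/2·E_0 + (1)²·V_0 = 3/2;  E_1 = 3
V_2 = 1/2·E_1 + (1)²·V_1 = 3;  E_2 = 3
V_3 = 1/2·E_2 + (1)²·V_2 = 9/2;  E_3 = 3
V_4 = 1/2·E_3 + (1)²·V_3 = 6;  E_4 = 3
V_5 = 1/2·E_4 + (1)²·V_4 = 15/2;  E_5 = 3
V_6 = 1/2·E_5 + (1)²·V_5 = 9;  E_6 = 3
V_7 = 1/2·E_6 + (1)²·V_6 = 21/2;  E_7 = 3
V_8 = 1/2·E_7 + (1)²·V_7 = 12;  E_8 = 3


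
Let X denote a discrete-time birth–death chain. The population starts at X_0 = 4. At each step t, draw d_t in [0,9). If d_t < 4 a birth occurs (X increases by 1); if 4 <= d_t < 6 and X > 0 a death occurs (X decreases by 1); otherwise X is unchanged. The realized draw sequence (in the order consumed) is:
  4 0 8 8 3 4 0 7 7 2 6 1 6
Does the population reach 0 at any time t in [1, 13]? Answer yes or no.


t=0: X=4, d=4 → death, X_1=3
t=1: X=3, d=0 → birth, X_2=4
t=2: X=4, d=8 → hold, X_3=4
t=3: X=4, d=8 → hold, X_4=4
t=4: X=4, d=3 → birth, X_5=5
t=5: X=5, d=4 → death, X_6=4
t=6: X=4, d=0 → birth, X_7=5
t=7: X=5, d=7 → hold, X_8=5
t=8: X=5, d=7 → hold, X_9=5
t=9: X=5, d=2 → birth, X_10=6
t=10: X=6, d=6 → hold, X_11=6
t=11: X=6, d=1 → birth, X_12=7
t=12: X=7, d=6 → hold, X_13=7

no


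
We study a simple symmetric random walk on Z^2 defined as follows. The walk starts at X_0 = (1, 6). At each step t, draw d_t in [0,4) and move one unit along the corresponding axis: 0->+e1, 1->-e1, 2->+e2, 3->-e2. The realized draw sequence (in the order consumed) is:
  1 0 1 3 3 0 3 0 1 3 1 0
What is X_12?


t=0: X=(1, 6), d=1 → -e1, X_1=(0, 6)
t=1: X=(0, 6), d=0 → +e1, X_2=(1, 6)
t=2: X=(1, 6), d=1 → -e1, X_3=(0, 6)
t=3: X=(0, 6), d=3 → -e2, X_4=(0, 5)
t=4: X=(0, 5), d=3 → -e2, X_5=(0, 4)
t=5: X=(0, 4), d=0 → +e1, X_6=(1, 4)
t=6: X=(1, 4), d=3 → -e2, X_7=(1, 3)
t=7: X=(1, 3), d=0 → +e1, X_8=(2, 3)
t=8: X=(2, 3), d=1 → -e1, X_9=(1, 3)
t=9: X=(1, 3), d=3 → -e2, X_10=(1, 2)
t=10: X=(1, 2), d=1 → -e1, X_11=(0, 2)
t=11: X=(0, 2), d=0 → +e1, X_12=(1, 2)

(1, 2)


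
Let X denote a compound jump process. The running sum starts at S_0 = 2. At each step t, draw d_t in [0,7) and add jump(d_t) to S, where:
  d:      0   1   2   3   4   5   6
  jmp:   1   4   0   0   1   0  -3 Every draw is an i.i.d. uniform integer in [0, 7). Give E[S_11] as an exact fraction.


47/7

Outcome values over d=0..6: [1, 4, 0, 0, 1, 0, -3]
Σy = 3, Σy² = 27, M = 7
μ = 3/7 = 3/7,  σ² = 27/7 − (3/7)² = 180/49
E[S_11] = 2 + 11·(3/7) = 47/7


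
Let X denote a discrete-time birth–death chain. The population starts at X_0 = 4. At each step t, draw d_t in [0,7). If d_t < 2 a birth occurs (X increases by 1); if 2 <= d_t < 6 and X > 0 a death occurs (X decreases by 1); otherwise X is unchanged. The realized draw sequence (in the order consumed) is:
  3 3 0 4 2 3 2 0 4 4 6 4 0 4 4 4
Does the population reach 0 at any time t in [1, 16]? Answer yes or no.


yes

t=0: X=4, d=3 → death, X_1=3
t=1: X=3, d=3 → death, X_2=2
t=2: X=2, d=0 → birth, X_3=3
t=3: X=3, d=4 → death, X_4=2
t=4: X=2, d=2 → death, X_5=1
t=5: X=1, d=3 → death, X_6=0
t=6: X=0, d=2 → hold, X_7=0
t=7: X=0, d=0 → birth, X_8=1
t=8: X=1, d=4 → death, X_9=0
t=9: X=0, d=4 → hold, X_10=0
t=10: X=0, d=6 → hold, X_11=0
t=11: X=0, d=4 → hold, X_12=0
t=12: X=0, d=0 → birth, X_13=1
t=13: X=1, d=4 → death, X_14=0
t=14: X=0, d=4 → hold, X_15=0
t=15: X=0, d=4 → hold, X_16=0


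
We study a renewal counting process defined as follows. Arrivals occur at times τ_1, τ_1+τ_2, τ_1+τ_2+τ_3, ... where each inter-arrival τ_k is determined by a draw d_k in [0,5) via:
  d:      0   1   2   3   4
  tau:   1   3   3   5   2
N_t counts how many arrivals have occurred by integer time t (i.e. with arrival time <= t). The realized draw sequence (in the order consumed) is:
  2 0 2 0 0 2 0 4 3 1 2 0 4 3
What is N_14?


draw d_1=2: τ_1=3, arrival time A_1=3
draw d_2=0: τ_2=1, arrival time A_2=4
draw d_3=2: τ_3=3, arrival time A_3=7
draw d_4=0: τ_4=1, arrival time A_4=8
draw d_5=0: τ_5=1, arrival time A_5=9
draw d_6=2: τ_6=3, arrival time A_6=12
draw d_7=0: τ_7=1, arrival time A_7=13
draw d_8=4: τ_8=2, arrival time A_8=15
draw d_9=3: τ_9=5, arrival time A_9=20
draw d_10=1: τ_10=3, arrival time A_10=23
draw d_11=2: τ_11=3, arrival time A_11=26
draw d_12=0: τ_12=1, arrival time A_12=27
draw d_13=4: τ_13=2, arrival time A_13=29
draw d_14=3: τ_14=5, arrival time A_14=34
N_t over t=0..14: 0:0 1:0 2:0 3:1 4:2 5:2 6:2 7:3 8:4 9:5 10:5 11:5 12:6 13:7 14:7

7


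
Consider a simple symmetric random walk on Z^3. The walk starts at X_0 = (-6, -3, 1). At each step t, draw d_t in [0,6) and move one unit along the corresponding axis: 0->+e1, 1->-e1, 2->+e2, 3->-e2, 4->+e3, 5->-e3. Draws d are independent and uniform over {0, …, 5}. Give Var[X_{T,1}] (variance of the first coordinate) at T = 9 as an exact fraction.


Outcome values over d=0..5: [1, -1, 0, 0, 0, 0]
Σy = 0, Σy² = 2, M = 6
μ = 0/6 = 0,  σ² = 2/6 − (0)² = 1/3
Independent increments: Var[X_9] = 9·σ² = 9·(1/3) = 3

3


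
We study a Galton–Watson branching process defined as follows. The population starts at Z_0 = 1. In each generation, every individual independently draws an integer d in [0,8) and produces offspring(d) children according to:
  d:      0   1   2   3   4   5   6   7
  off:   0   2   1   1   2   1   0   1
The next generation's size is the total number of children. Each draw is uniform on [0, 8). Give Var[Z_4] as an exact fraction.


Outcome values over d=0..7: [0, 2, 1, 1, 2, 1, 0, 1]
Σy = 8, Σy² = 12, M = 8
μ = 8/8 = 1,  σ² = 12/8 − (1)² = 1/2
V_0 = 0, E_0 = 1
V_1 = 1/2·E_0 + (1)²·V_0 = 1/2;  E_1 = 1
V_2 = 1/2·E_1 + (1)²·V_1 = 1;  E_2 = 1
V_3 = 1/2·E_2 + (1)²·V_2 = 3/2;  E_3 = 1
V_4 = 1/2·E_3 + (1)²·V_3 = 2;  E_4 = 1

2


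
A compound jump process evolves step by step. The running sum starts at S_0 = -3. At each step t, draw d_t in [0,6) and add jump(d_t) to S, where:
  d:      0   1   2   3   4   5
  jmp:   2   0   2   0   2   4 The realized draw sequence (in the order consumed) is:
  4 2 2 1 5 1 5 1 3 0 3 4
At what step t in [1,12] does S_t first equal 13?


t=0: S=-3, d=4, jump=2, S_1=-1
t=1: S=-1, d=2, jump=2, S_2=1
t=2: S=1, d=2, jump=2, S_3=3
t=3: S=3, d=1, jump=0, S_4=3
t=4: S=3, d=5, jump=4, S_5=7
t=5: S=7, d=1, jump=0, S_6=7
t=6: S=7, d=5, jump=4, S_7=11
t=7: S=11, d=1, jump=0, S_8=11
t=8: S=11, d=3, jump=0, S_9=11
t=9: S=11, d=0, jump=2, S_10=13
t=10: S=13, d=3, jump=0, S_11=13
t=11: S=13, d=4, jump=2, S_12=15

10


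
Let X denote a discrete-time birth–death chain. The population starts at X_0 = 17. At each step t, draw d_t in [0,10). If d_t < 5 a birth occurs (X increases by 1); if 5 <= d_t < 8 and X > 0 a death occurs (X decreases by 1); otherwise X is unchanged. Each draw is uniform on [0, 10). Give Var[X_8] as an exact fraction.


152/25

X can drop by at most 1 per step and X_0 = 17 > T = 8, so X_t >= 17 − t >= 9 > 0 for every t <= 8: the floor at 0 (the 'and X > 0' condition) never binds. Hence X_8 = X_0 + Σ_{t<8} Y_t with i.i.d. increments Y_t = y(d_t) ∈ {+1, −1, 0}.
Outcome values over d=0..9: [1, 1, 1, 1, 1, -1, -1, -1, 0, 0]
Σy = 2, Σy² = 8, M = 10
μ = 2/10 = 1/5,  σ² = 8/10 − (1/5)² = 19/25
Independent increments: Var[X_8] = 8·σ² = 8·(19/25) = 152/25


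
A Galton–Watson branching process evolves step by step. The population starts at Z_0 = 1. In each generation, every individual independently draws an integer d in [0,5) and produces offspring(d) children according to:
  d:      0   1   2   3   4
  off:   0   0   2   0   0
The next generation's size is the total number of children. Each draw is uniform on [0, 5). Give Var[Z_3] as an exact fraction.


Outcome values over d=0..4: [0, 0, 2, 0, 0]
Σy = 2, Σy² = 4, M = 5
μ = 2/5 = 2/5,  σ² = 4/5 − (2/5)² = 16/25
V_0 = 0, E_0 = 1
V_1 = 16/25·E_0 + (2/5)²·V_0 = 16/25;  E_1 = 2/5
V_2 = 16/25·E_1 + (2/5)²·V_1 = 224/625;  E_2 = 4/25
V_3 = 16/25·E_2 + (2/5)²·V_2 = 2496/15625;  E_3 = 8/125

2496/15625


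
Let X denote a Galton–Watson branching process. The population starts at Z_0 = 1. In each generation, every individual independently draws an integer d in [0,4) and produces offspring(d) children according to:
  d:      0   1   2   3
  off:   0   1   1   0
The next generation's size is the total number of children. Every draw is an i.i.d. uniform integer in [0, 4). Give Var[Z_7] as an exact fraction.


Outcome values over d=0..3: [0, 1, 1, 0]
Σy = 2, Σy² = 2, M = 4
μ = 2/4 = 1/2,  σ² = 2/4 − (1/2)² = 1/4
V_0 = 0, E_0 = 1
V_1 = 1/4·E_0 + (1/2)²·V_0 = 1/4;  E_1 = 1/2
V_2 = 1/4·E_1 + (1/2)²·V_1 = 3/16;  E_2 = 1/4
V_3 = 1/4·E_2 + (1/2)²·V_2 = 7/64;  E_3 = 1/8
V_4 = 1/4·E_3 + (1/2)²·V_3 = 15/256;  E_4 = 1/16
V_5 = 1/4·E_4 + (1/2)²·V_4 = 31/1024;  E_5 = 1/32
V_6 = 1/4·E_5 + (1/2)²·V_5 = 63/4096;  E_6 = 1/64
V_7 = 1/4·E_6 + (1/2)²·V_6 = 127/16384;  E_7 = 1/128

127/16384


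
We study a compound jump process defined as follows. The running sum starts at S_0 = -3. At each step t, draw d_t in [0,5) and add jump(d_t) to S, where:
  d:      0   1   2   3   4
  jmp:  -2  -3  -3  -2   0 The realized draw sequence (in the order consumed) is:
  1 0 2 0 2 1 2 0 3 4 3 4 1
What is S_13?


-31

t=0: S=-3, d=1, jump=-3, S_1=-6
t=1: S=-6, d=0, jump=-2, S_2=-8
t=2: S=-8, d=2, jump=-3, S_3=-11
t=3: S=-11, d=0, jump=-2, S_4=-13
t=4: S=-13, d=2, jump=-3, S_5=-16
t=5: S=-16, d=1, jump=-3, S_6=-19
t=6: S=-19, d=2, jump=-3, S_7=-22
t=7: S=-22, d=0, jump=-2, S_8=-24
t=8: S=-24, d=3, jump=-2, S_9=-26
t=9: S=-26, d=4, jump=0, S_10=-26
t=10: S=-26, d=3, jump=-2, S_11=-28
t=11: S=-28, d=4, jump=0, S_12=-28
t=12: S=-28, d=1, jump=-3, S_13=-31


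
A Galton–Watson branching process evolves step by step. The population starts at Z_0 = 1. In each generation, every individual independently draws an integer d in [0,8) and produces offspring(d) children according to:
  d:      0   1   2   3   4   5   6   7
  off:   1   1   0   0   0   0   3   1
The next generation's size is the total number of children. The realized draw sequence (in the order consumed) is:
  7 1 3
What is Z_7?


gen 0: Z_0=1, draws=[7], offspring=[1], Z_1=1
gen 1: Z_1=1, draws=[1], offspring=[1], Z_2=1
gen 2: Z_2=1, draws=[3], offspring=[0], Z_3=0
gen 3: Z_3=0, draws=[], offspring=[], Z_4=0
gen 4: Z_4=0, draws=[], offspring=[], Z_5=0
gen 5: Z_5=0, draws=[], offspring=[], Z_6=0
gen 6: Z_6=0, draws=[], offspring=[], Z_7=0

0


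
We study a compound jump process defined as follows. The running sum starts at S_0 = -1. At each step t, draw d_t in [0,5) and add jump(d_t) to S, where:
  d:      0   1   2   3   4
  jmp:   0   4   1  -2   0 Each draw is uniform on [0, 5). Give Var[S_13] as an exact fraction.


1248/25

Outcome values over d=0..4: [0, 4, 1, -2, 0]
Σy = 3, Σy² = 21, M = 5
μ = 3/5 = 3/5,  σ² = 21/5 − (3/5)² = 96/25
Independent increments: Var[S_13] = 13·σ² = 13·(96/25) = 1248/25


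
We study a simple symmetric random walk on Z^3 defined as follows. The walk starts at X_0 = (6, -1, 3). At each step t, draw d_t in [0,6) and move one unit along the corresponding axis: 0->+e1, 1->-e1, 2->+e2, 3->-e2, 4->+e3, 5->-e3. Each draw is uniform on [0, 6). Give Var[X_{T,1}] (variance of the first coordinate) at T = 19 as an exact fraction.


19/3

Outcome values over d=0..5: [1, -1, 0, 0, 0, 0]
Σy = 0, Σy² = 2, M = 6
μ = 0/6 = 0,  σ² = 2/6 − (0)² = 1/3
Independent increments: Var[X_19] = 19·σ² = 19·(1/3) = 19/3


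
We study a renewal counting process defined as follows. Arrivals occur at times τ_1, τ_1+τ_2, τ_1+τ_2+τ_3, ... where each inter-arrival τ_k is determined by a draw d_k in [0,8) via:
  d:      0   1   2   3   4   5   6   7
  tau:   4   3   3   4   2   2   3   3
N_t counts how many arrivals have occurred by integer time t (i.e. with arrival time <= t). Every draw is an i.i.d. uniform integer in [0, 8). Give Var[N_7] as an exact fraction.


695/4096

Inter-arrival values over d=0..7: [4, 3, 3, 4, 2, 2, 3, 3]
Each d has probability 1/8, so the pmf of τ is: f(2) = 1/4, f(3) = 1/2, f(4) = 1/4
Let p_n(j) = P(N_n = j), with p_0 = [1]. Condition on τ_1: p_n(0) = P(τ > n), and for j >= 1, p_n(j) = Σ_{k<=n} f(k)·p_{n−k}(j−1)
p_1 = [1]  (j = 0)
p_2 = [3/4, 1/4]  (j = 0..1)
p_3 = [1/4, 3/4]  (j = 0..1)
p_4 = [0, 15/16, 1/16]  (j = 0..2)
p_5 = [0, 11/16, 5/16]  (j = 0..2)
p_6 = [0, 5/16, 43/64, 1/64]  (j = 0..3)
p_7 = [0, 1/16, 53/64, 7/64]  (j = 0..3)
E[N_7] = Σ j·p_7(j) = 131/64;  E[N_7²] = Σ j²·p_7(j) = 279/64
Var[N_7] = 279/64 − (131/64)² = 695/4096


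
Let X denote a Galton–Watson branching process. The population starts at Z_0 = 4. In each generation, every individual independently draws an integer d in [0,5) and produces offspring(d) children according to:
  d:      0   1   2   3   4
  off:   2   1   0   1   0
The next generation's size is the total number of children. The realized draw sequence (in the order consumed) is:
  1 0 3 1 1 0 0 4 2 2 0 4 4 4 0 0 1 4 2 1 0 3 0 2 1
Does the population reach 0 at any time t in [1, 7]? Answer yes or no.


no

gen 0: Z_0=4, draws=[1, 0, 3, 1], offspring=[1, 2, 1, 1], Z_1=5
gen 1: Z_1=5, draws=[1, 0, 0, 4, 2], offspring=[1, 2, 2, 0, 0], Z_2=5
gen 2: Z_2=5, draws=[2, 0, 4, 4, 4], offspring=[0, 2, 0, 0, 0], Z_3=2
gen 3: Z_3=2, draws=[0, 0], offspring=[2, 2], Z_4=4
gen 4: Z_4=4, draws=[1, 4, 2, 1], offspring=[1, 0, 0, 1], Z_5=2
gen 5: Z_5=2, draws=[0, 3], offspring=[2, 1], Z_6=3
gen 6: Z_6=3, draws=[0, 2, 1], offspring=[2, 0, 1], Z_7=3


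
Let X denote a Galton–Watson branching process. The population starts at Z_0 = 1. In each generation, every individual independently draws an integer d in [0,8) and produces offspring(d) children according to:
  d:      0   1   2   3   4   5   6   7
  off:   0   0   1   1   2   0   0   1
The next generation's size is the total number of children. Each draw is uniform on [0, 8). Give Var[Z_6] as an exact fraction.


Outcome values over d=0..7: [0, 0, 1, 1, 2, 0, 0, 1]
Σy = 5, Σy² = 7, M = 8
μ = 5/8 = 5/8,  σ² = 7/8 − (5/8)² = 31/64
V_0 = 0, E_0 = 1
V_1 = 31/64·E_0 + (5/8)²·V_0 = 31/64;  E_1 = 5/8
V_2 = 31/64·E_1 + (5/8)²·V_1 = 2015/4096;  E_2 = 25/64
V_3 = 31/64·E_2 + (5/8)²·V_2 = 99975/262144;  E_3 = 125/512
V_4 = 31/64·E_3 + (5/8)²·V_3 = 4483375/16777216;  E_4 = 625/4096
V_5 = 31/64·E_4 + (5/8)²·V_4 = 191444375/1073741824;  E_5 = 3125/32768
V_6 = 31/64·E_5 + (5/8)²·V_5 = 7960509375/68719476736;  E_6 = 15625/262144

7960509375/68719476736


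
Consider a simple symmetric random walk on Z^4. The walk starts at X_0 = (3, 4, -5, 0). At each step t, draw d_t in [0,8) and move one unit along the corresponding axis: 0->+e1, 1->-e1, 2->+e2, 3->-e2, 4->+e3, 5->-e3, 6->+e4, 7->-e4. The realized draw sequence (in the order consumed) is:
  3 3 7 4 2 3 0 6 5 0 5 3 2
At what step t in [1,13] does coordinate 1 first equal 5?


10

t=0: X=(3, 4, -5, 0), d=3 → -e2, X_1=(3, 3, -5, 0)
t=1: X=(3, 3, -5, 0), d=3 → -e2, X_2=(3, 2, -5, 0)
t=2: X=(3, 2, -5, 0), d=7 → -e4, X_3=(3, 2, -5, -1)
t=3: X=(3, 2, -5, -1), d=4 → +e3, X_4=(3, 2, -4, -1)
t=4: X=(3, 2, -4, -1), d=2 → +e2, X_5=(3, 3, -4, -1)
t=5: X=(3, 3, -4, -1), d=3 → -e2, X_6=(3, 2, -4, -1)
t=6: X=(3, 2, -4, -1), d=0 → +e1, X_7=(4, 2, -4, -1)
t=7: X=(4, 2, -4, -1), d=6 → +e4, X_8=(4, 2, -4, 0)
t=8: X=(4, 2, -4, 0), d=5 → -e3, X_9=(4, 2, -5, 0)
t=9: X=(4, 2, -5, 0), d=0 → +e1, X_10=(5, 2, -5, 0)
t=10: X=(5, 2, -5, 0), d=5 → -e3, X_11=(5, 2, -6, 0)
t=11: X=(5, 2, -6, 0), d=3 → -e2, X_12=(5, 1, -6, 0)
t=12: X=(5, 1, -6, 0), d=2 → +e2, X_13=(5, 2, -6, 0)


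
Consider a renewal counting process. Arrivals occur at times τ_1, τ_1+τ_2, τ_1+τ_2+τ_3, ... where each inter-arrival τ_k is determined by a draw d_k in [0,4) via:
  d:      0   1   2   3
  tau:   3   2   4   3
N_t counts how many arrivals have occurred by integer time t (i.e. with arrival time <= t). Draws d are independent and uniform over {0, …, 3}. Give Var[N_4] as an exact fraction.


Inter-arrival values over d=0..3: [3, 2, 4, 3]
Each d has probability 1/4, so the pmf of τ is: f(2) = 1/4, f(3) = 1/2, f(4) = 1/4
Let p_n(j) = P(N_n = j), with p_0 = [1]. Condition on τ_1: p_n(0) = P(τ > n), and for j >= 1, p_n(j) = Σ_{k<=n} f(k)·p_{n−k}(j−1)
p_1 = [1]  (j = 0)
p_2 = [3/4, 1/4]  (j = 0..1)
p_3 = [1/4, 3/4]  (j = 0..1)
p_4 = [0, 15/16, 1/16]  (j = 0..2)
E[N_4] = Σ j·p_4(j) = 17/16;  E[N_4²] = Σ j²·p_4(j) = 19/16
Var[N_4] = 19/16 − (17/16)² = 15/256

15/256


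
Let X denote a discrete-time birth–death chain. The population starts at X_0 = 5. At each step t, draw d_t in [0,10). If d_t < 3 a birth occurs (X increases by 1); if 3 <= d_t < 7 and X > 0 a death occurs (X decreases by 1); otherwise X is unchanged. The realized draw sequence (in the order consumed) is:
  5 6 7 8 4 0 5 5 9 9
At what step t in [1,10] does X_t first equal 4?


t=0: X=5, d=5 → death, X_1=4
t=1: X=4, d=6 → death, X_2=3
t=2: X=3, d=7 → hold, X_3=3
t=3: X=3, d=8 → hold, X_4=3
t=4: X=3, d=4 → death, X_5=2
t=5: X=2, d=0 → birth, X_6=3
t=6: X=3, d=5 → death, X_7=2
t=7: X=2, d=5 → death, X_8=1
t=8: X=1, d=9 → hold, X_9=1
t=9: X=1, d=9 → hold, X_10=1

1


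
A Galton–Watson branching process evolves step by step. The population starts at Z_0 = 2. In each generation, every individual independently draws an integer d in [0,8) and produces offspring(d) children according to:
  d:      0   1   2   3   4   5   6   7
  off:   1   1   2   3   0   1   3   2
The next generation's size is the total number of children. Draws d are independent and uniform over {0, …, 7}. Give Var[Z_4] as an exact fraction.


677245023/8388608

Outcome values over d=0..7: [1, 1, 2, 3, 0, 1, 3, 2]
Σy = 13, Σy² = 29, M = 8
μ = 13/8 = 13/8,  σ² = 29/8 − (13/8)² = 63/64
V_0 = 0, E_0 = 2
V_1 = 63/64·E_0 + (13/8)²·V_0 = 63/32;  E_1 = 13/4
V_2 = 63/64·E_1 + (13/8)²·V_1 = 17199/2048;  E_2 = 169/32
V_3 = 63/64·E_2 + (13/8)²·V_2 = 3588039/131072;  E_3 = 2197/256
V_4 = 63/64·E_3 + (13/8)²·V_3 = 677245023/8388608;  E_4 = 28561/2048


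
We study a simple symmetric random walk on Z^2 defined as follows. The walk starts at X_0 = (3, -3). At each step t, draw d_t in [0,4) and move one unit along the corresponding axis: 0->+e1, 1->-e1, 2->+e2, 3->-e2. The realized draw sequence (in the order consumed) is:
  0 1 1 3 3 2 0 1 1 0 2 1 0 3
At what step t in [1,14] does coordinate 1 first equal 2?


3

t=0: X=(3, -3), d=0 → +e1, X_1=(4, -3)
t=1: X=(4, -3), d=1 → -e1, X_2=(3, -3)
t=2: X=(3, -3), d=1 → -e1, X_3=(2, -3)
t=3: X=(2, -3), d=3 → -e2, X_4=(2, -4)
t=4: X=(2, -4), d=3 → -e2, X_5=(2, -5)
t=5: X=(2, -5), d=2 → +e2, X_6=(2, -4)
t=6: X=(2, -4), d=0 → +e1, X_7=(3, -4)
t=7: X=(3, -4), d=1 → -e1, X_8=(2, -4)
t=8: X=(2, -4), d=1 → -e1, X_9=(1, -4)
t=9: X=(1, -4), d=0 → +e1, X_10=(2, -4)
t=10: X=(2, -4), d=2 → +e2, X_11=(2, -3)
t=11: X=(2, -3), d=1 → -e1, X_12=(1, -3)
t=12: X=(1, -3), d=0 → +e1, X_13=(2, -3)
t=13: X=(2, -3), d=3 → -e2, X_14=(2, -4)


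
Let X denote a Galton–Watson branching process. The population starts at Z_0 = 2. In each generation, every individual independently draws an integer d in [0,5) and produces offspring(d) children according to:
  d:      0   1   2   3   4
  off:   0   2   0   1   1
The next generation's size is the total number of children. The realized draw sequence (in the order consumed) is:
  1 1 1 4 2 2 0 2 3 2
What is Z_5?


0

gen 0: Z_0=2, draws=[1, 1], offspring=[2, 2], Z_1=4
gen 1: Z_1=4, draws=[1, 4, 2, 2], offspring=[2, 1, 0, 0], Z_2=3
gen 2: Z_2=3, draws=[0, 2, 3], offspring=[0, 0, 1], Z_3=1
gen 3: Z_3=1, draws=[2], offspring=[0], Z_4=0
gen 4: Z_4=0, draws=[], offspring=[], Z_5=0


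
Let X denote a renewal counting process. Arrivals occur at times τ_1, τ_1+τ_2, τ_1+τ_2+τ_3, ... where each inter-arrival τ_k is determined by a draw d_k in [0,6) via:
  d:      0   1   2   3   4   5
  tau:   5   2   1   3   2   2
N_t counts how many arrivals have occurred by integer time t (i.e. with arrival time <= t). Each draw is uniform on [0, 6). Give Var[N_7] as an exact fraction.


Inter-arrival values over d=0..5: [5, 2, 1, 3, 2, 2]
Each d has probability 1/6, so the pmf of τ is: f(1) = 1/6, f(2) = 1/2, f(3) = 1/6, f(5) = 1/6
Let p_n(j) = P(N_n = j), with p_0 = [1]. Condition on τ_1: p_n(0) = P(τ > n), and for j >= 1, p_n(j) = Σ_{k<=n} f(k)·p_{n−k}(j−1)
p_1 = [5/6, 1/6]  (j = 0..1)
p_2 = [1/3, 23/36, 1/36]  (j = 0..2)
p_3 = [1/6, 23/36, 41/216, 1/216]  (j = 0..3)
p_4 = [1/6, 1/3, 49/108, 59/1296, 1/1296]  (j = 0..4)
p_5 = [0, 1/3, 13/27, 227/1296, 77/7776, 1/7776]  (j = 0..5)
p_6 = [0, 1/4, 77/216, 439/1296, 205/3888, 95/46656, 1/46656]  (j = 0..6)
p_7 = [0, 1/12, 10/27, 493/1296, 131/864, 647/46656, 113/279936, 1/279936]  (j = 0..7)
E[N_7] = Σ j·p_7(j) = 740023/279936;  E[N_7²] = Σ j²·p_7(j) = 2176711/279936
Var[N_7] = 2176711/279936 − (740023/279936)² = 61705729967/78364164096

61705729967/78364164096


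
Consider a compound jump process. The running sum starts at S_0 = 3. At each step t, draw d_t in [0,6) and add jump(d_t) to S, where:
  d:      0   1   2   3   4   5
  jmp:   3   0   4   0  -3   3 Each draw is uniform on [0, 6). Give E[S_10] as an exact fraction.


Outcome values over d=0..5: [3, 0, 4, 0, -3, 3]
Σy = 7, Σy² = 43, M = 6
μ = 7/6 = 7/6,  σ² = 43/6 − (7/6)² = 209/36
E[S_10] = 3 + 10·(7/6) = 44/3

44/3


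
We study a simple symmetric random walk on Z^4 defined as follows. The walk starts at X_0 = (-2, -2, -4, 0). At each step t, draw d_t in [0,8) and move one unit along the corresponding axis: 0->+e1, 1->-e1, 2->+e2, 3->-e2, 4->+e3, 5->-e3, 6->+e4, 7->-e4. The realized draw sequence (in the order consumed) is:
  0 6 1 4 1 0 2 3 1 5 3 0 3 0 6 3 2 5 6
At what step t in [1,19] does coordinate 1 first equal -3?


5

t=0: X=(-2, -2, -4, 0), d=0 → +e1, X_1=(-1, -2, -4, 0)
t=1: X=(-1, -2, -4, 0), d=6 → +e4, X_2=(-1, -2, -4, 1)
t=2: X=(-1, -2, -4, 1), d=1 → -e1, X_3=(-2, -2, -4, 1)
t=3: X=(-2, -2, -4, 1), d=4 → +e3, X_4=(-2, -2, -3, 1)
t=4: X=(-2, -2, -3, 1), d=1 → -e1, X_5=(-3, -2, -3, 1)
t=5: X=(-3, -2, -3, 1), d=0 → +e1, X_6=(-2, -2, -3, 1)
t=6: X=(-2, -2, -3, 1), d=2 → +e2, X_7=(-2, -1, -3, 1)
t=7: X=(-2, -1, -3, 1), d=3 → -e2, X_8=(-2, -2, -3, 1)
t=8: X=(-2, -2, -3, 1), d=1 → -e1, X_9=(-3, -2, -3, 1)
t=9: X=(-3, -2, -3, 1), d=5 → -e3, X_10=(-3, -2, -4, 1)
t=10: X=(-3, -2, -4, 1), d=3 → -e2, X_11=(-3, -3, -4, 1)
t=11: X=(-3, -3, -4, 1), d=0 → +e1, X_12=(-2, -3, -4, 1)
t=12: X=(-2, -3, -4, 1), d=3 → -e2, X_13=(-2, -4, -4, 1)
t=13: X=(-2, -4, -4, 1), d=0 → +e1, X_14=(-1, -4, -4, 1)
t=14: X=(-1, -4, -4, 1), d=6 → +e4, X_15=(-1, -4, -4, 2)
t=15: X=(-1, -4, -4, 2), d=3 → -e2, X_16=(-1, -5, -4, 2)
t=16: X=(-1, -5, -4, 2), d=2 → +e2, X_17=(-1, -4, -4, 2)
t=17: X=(-1, -4, -4, 2), d=5 → -e3, X_18=(-1, -4, -5, 2)
t=18: X=(-1, -4, -5, 2), d=6 → +e4, X_19=(-1, -4, -5, 3)


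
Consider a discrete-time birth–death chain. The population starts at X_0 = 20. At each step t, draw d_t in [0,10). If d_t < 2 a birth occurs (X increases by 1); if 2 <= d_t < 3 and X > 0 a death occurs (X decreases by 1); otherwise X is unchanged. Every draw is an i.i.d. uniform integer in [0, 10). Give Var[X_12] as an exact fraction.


X can drop by at most 1 per step and X_0 = 20 > T = 12, so X_t >= 20 − t >= 8 > 0 for every t <= 12: the floor at 0 (the 'and X > 0' condition) never binds. Hence X_12 = X_0 + Σ_{t<12} Y_t with i.i.d. increments Y_t = y(d_t) ∈ {+1, −1, 0}.
Outcome values over d=0..9: [1, 1, -1, 0, 0, 0, 0, 0, 0, 0]
Σy = 1, Σy² = 3, M = 10
μ = 1/10 = 1/10,  σ² = 3/10 − (1/10)² = 29/100
Independent increments: Var[X_12] = 12·σ² = 12·(29/100) = 87/25

87/25


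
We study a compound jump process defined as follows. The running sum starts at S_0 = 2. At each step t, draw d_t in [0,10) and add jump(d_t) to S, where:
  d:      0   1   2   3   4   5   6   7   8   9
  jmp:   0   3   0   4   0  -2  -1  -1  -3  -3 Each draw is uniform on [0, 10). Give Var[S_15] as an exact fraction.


Outcome values over d=0..9: [0, 3, 0, 4, 0, -2, -1, -1, -3, -3]
Σy = -3, Σy² = 49, M = 10
μ = -3/10 = -3/10,  σ² = 49/10 − (-3/10)² = 481/100
Independent increments: Var[S_15] = 15·σ² = 15·(481/100) = 1443/20

1443/20


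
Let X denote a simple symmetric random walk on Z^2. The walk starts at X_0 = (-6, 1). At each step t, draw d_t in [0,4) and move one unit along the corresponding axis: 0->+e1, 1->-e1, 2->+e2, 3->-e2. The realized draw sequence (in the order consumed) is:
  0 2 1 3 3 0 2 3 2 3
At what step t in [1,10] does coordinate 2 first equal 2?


2

t=0: X=(-6, 1), d=0 → +e1, X_1=(-5, 1)
t=1: X=(-5, 1), d=2 → +e2, X_2=(-5, 2)
t=2: X=(-5, 2), d=1 → -e1, X_3=(-6, 2)
t=3: X=(-6, 2), d=3 → -e2, X_4=(-6, 1)
t=4: X=(-6, 1), d=3 → -e2, X_5=(-6, 0)
t=5: X=(-6, 0), d=0 → +e1, X_6=(-5, 0)
t=6: X=(-5, 0), d=2 → +e2, X_7=(-5, 1)
t=7: X=(-5, 1), d=3 → -e2, X_8=(-5, 0)
t=8: X=(-5, 0), d=2 → +e2, X_9=(-5, 1)
t=9: X=(-5, 1), d=3 → -e2, X_10=(-5, 0)


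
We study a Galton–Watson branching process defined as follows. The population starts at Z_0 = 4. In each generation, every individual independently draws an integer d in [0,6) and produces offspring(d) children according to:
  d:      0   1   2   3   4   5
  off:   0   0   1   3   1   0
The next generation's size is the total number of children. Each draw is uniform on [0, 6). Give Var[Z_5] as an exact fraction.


Outcome values over d=0..5: [0, 0, 1, 3, 1, 0]
Σy = 5, Σy² = 11, M = 6
μ = 5/6 = 5/6,  σ² = 11/6 − (5/6)² = 41/36
V_0 = 0, E_0 = 4
V_1 = 41/36·E_0 + (5/6)²·V_0 = 41/9;  E_1 = 10/3
V_2 = 41/36·E_1 + (5/6)²·V_1 = 2255/324;  E_2 = 25/9
V_3 = 41/36·E_2 + (5/6)²·V_2 = 93275/11664;  E_3 = 125/54
V_4 = 41/36·E_3 + (5/6)²·V_3 = 3438875/419904;  E_4 = 625/324
V_5 = 41/36·E_4 + (5/6)²·V_4 = 119181875/15116544;  E_5 = 3125/1944

119181875/15116544


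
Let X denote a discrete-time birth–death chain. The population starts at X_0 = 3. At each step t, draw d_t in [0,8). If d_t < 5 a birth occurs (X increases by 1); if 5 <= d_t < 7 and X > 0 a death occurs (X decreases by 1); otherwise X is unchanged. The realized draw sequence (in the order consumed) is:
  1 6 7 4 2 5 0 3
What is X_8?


t=0: X=3, d=1 → birth, X_1=4
t=1: X=4, d=6 → death, X_2=3
t=2: X=3, d=7 → hold, X_3=3
t=3: X=3, d=4 → birth, X_4=4
t=4: X=4, d=2 → birth, X_5=5
t=5: X=5, d=5 → death, X_6=4
t=6: X=4, d=0 → birth, X_7=5
t=7: X=5, d=3 → birth, X_8=6

6


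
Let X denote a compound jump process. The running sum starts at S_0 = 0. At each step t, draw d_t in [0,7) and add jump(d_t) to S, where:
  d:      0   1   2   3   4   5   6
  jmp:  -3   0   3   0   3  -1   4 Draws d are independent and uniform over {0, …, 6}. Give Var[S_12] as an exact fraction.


Outcome values over d=0..6: [-3, 0, 3, 0, 3, -1, 4]
Σy = 6, Σy² = 44, M = 7
μ = 6/7 = 6/7,  σ² = 44/7 − (6/7)² = 272/49
Independent increments: Var[S_12] = 12·σ² = 12·(272/49) = 3264/49

3264/49


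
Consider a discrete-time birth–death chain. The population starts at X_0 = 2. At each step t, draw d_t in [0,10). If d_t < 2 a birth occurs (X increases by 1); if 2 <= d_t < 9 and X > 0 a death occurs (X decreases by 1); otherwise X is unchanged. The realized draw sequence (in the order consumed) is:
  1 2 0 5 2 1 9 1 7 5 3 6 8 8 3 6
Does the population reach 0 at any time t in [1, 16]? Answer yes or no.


yes

t=0: X=2, d=1 → birth, X_1=3
t=1: X=3, d=2 → death, X_2=2
t=2: X=2, d=0 → birth, X_3=3
t=3: X=3, d=5 → death, X_4=2
t=4: X=2, d=2 → death, X_5=1
t=5: X=1, d=1 → birth, X_6=2
t=6: X=2, d=9 → hold, X_7=2
t=7: X=2, d=1 → birth, X_8=3
t=8: X=3, d=7 → death, X_9=2
t=9: X=2, d=5 → death, X_10=1
t=10: X=1, d=3 → death, X_11=0
t=11: X=0, d=6 → hold, X_12=0
t=12: X=0, d=8 → hold, X_13=0
t=13: X=0, d=8 → hold, X_14=0
t=14: X=0, d=3 → hold, X_15=0
t=15: X=0, d=6 → hold, X_16=0


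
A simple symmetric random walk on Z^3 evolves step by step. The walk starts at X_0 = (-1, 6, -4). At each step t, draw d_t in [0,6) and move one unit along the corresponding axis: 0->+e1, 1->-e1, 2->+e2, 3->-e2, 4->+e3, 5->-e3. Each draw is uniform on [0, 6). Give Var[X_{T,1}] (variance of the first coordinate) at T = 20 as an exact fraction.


Outcome values over d=0..5: [1, -1, 0, 0, 0, 0]
Σy = 0, Σy² = 2, M = 6
μ = 0/6 = 0,  σ² = 2/6 − (0)² = 1/3
Independent increments: Var[X_20] = 20·σ² = 20·(1/3) = 20/3

20/3


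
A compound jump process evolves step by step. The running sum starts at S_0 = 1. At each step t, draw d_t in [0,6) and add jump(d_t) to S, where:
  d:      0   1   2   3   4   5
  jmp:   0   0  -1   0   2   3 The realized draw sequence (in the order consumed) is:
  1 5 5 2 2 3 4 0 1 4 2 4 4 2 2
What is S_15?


t=0: S=1, d=1, jump=0, S_1=1
t=1: S=1, d=5, jump=3, S_2=4
t=2: S=4, d=5, jump=3, S_3=7
t=3: S=7, d=2, jump=-1, S_4=6
t=4: S=6, d=2, jump=-1, S_5=5
t=5: S=5, d=3, jump=0, S_6=5
t=6: S=5, d=4, jump=2, S_7=7
t=7: S=7, d=0, jump=0, S_8=7
t=8: S=7, d=1, jump=0, S_9=7
t=9: S=7, d=4, jump=2, S_10=9
t=10: S=9, d=2, jump=-1, S_11=8
t=11: S=8, d=4, jump=2, S_12=10
t=12: S=10, d=4, jump=2, S_13=12
t=13: S=12, d=2, jump=-1, S_14=11
t=14: S=11, d=2, jump=-1, S_15=10

10
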